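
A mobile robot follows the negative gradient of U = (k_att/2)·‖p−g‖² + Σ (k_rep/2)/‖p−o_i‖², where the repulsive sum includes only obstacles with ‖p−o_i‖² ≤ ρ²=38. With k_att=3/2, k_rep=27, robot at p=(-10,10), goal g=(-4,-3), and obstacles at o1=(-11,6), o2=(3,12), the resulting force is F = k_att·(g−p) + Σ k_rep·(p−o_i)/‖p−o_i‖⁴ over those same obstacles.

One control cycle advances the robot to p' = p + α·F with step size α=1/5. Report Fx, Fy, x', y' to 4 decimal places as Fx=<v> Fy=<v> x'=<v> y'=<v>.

F_att = 3/2·(g−p) = 3/2·(6,-13) = (9.0000,-19.5000)
o1: d²=17 ≤ ρ²=38; F_rep = 27·(1,4)/17² = (0.0934,0.3737)
o2: d²=173 > ρ²=38 → inactive
F = F_att + ΣF_rep = (9.0934,-19.1263)
p' = p + 1/5·F = (-8.1813,6.1747)

Fx=9.0934 Fy=-19.1263 x'=-8.1813 y'=6.1747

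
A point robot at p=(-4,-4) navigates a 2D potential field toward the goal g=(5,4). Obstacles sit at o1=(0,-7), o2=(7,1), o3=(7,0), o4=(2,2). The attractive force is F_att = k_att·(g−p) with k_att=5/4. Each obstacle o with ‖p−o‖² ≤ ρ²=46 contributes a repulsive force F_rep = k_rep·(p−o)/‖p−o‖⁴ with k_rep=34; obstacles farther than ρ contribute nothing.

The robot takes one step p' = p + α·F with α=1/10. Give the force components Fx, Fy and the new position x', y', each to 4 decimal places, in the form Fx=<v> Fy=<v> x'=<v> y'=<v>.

Fx=11.0324 Fy=10.1632 x'=-2.8968 y'=-2.9837

F_att = 5/4·(g−p) = 5/4·(9,8) = (11.2500,10.0000)
o1: d²=25 ≤ ρ²=46; F_rep = 34·(-4,3)/25² = (-0.2176,0.1632)
o2: d²=146 > ρ²=46 → inactive
o3: d²=137 > ρ²=46 → inactive
o4: d²=72 > ρ²=46 → inactive
F = F_att + ΣF_rep = (11.0324,10.1632)
p' = p + 1/10·F = (-2.8968,-2.9837)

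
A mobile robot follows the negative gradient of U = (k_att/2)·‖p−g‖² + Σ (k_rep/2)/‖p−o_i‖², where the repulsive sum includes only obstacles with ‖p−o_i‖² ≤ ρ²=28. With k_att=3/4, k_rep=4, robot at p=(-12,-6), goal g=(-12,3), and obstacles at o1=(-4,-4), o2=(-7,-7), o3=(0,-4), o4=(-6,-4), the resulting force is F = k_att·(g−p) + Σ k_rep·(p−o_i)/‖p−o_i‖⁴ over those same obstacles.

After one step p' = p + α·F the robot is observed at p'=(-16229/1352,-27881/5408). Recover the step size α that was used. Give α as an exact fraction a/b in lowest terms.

F_att = 3/4·(g−p) = 3/4·(0,9) = (0.0000,6.7500)
o1: d²=68 > ρ²=28 → inactive
o2: d²=26 ≤ ρ²=28; F_rep = 4·(-5,1)/26² = (-0.0296,0.0059)
o3: d²=148 > ρ²=28 → inactive
o4: d²=40 > ρ²=28 → inactive
F = F_att + ΣF_rep = (-0.0296,6.7559)
Δp = p'−p = (-0.0037,0.8445); α = Δx/Fx = (-5/1352) / (-5/169) = 1/8
check: Δy/Fy = (4567/5408) / (4567/676) = 1/8 ✓

α = 1/8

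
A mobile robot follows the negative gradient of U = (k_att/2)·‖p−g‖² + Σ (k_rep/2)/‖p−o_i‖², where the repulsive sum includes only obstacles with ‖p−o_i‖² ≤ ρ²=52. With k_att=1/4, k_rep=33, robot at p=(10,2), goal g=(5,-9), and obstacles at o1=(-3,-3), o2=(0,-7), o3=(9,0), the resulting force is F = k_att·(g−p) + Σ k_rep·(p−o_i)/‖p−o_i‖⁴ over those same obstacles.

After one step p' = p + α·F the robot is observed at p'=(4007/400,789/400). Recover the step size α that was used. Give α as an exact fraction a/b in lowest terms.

F_att = 1/4·(g−p) = 1/4·(-5,-11) = (-1.2500,-2.7500)
o1: d²=194 > ρ²=52 → inactive
o2: d²=181 > ρ²=52 → inactive
o3: d²=5 ≤ ρ²=52; F_rep = 33·(1,2)/5² = (1.3200,2.6400)
F = F_att + ΣF_rep = (0.0700,-0.1100)
Δp = p'−p = (0.0175,-0.0275); α = Δx/Fx = (7/400) / (7/100) = 1/4
check: Δy/Fy = (-11/400) / (-11/100) = 1/4 ✓

α = 1/4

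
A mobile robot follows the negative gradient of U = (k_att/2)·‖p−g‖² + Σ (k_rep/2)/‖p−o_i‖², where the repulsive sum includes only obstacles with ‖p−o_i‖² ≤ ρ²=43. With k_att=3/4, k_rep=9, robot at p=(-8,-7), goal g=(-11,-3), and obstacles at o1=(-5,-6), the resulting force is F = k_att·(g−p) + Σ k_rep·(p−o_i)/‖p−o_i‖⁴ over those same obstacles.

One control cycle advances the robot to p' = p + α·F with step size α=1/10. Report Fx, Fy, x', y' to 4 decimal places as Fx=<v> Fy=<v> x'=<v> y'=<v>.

Fx=-2.5200 Fy=2.9100 x'=-8.2520 y'=-6.7090

F_att = 3/4·(g−p) = 3/4·(-3,4) = (-2.2500,3.0000)
o1: d²=10 ≤ ρ²=43; F_rep = 9·(-3,-1)/10² = (-0.2700,-0.0900)
F = F_att + ΣF_rep = (-2.5200,2.9100)
p' = p + 1/10·F = (-8.2520,-6.7090)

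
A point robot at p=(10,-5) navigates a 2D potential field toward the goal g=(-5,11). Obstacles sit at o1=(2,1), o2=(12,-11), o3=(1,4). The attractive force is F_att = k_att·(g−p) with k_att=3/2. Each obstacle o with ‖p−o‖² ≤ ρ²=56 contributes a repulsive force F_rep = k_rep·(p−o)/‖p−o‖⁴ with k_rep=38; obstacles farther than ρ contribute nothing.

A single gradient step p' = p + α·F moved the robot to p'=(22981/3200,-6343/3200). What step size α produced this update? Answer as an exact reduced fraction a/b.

α = 1/8

F_att = 3/2·(g−p) = 3/2·(-15,16) = (-22.5000,24.0000)
o1: d²=100 > ρ²=56 → inactive
o2: d²=40 ≤ ρ²=56; F_rep = 38·(-2,6)/40² = (-0.0475,0.1425)
o3: d²=162 > ρ²=56 → inactive
F = F_att + ΣF_rep = (-22.5475,24.1425)
Δp = p'−p = (-2.8184,3.0178); α = Δx/Fx = (-9019/3200) / (-9019/400) = 1/8
check: Δy/Fy = (9657/3200) / (9657/400) = 1/8 ✓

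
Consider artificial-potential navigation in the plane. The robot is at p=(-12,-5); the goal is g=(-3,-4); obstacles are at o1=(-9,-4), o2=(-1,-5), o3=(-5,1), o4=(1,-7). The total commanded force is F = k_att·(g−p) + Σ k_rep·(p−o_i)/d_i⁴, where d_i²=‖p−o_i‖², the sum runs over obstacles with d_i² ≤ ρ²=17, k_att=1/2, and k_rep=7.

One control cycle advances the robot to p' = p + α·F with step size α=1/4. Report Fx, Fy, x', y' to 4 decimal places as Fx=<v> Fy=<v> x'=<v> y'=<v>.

F_att = 1/2·(g−p) = 1/2·(9,1) = (4.5000,0.5000)
o1: d²=10 ≤ ρ²=17; F_rep = 7·(-3,-1)/10² = (-0.2100,-0.0700)
o2: d²=121 > ρ²=17 → inactive
o3: d²=85 > ρ²=17 → inactive
o4: d²=173 > ρ²=17 → inactive
F = F_att + ΣF_rep = (4.2900,0.4300)
p' = p + 1/4·F = (-10.9275,-4.8925)

Fx=4.2900 Fy=0.4300 x'=-10.9275 y'=-4.8925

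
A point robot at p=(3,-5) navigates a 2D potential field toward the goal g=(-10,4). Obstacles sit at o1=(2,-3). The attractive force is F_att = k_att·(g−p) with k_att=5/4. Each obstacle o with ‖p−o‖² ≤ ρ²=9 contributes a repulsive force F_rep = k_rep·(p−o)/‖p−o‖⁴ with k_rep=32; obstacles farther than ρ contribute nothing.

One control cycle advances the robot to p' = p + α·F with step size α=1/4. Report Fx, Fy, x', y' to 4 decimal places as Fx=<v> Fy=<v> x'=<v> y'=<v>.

F_att = 5/4·(g−p) = 5/4·(-13,9) = (-16.2500,11.2500)
o1: d²=5 ≤ ρ²=9; F_rep = 32·(1,-2)/5² = (1.2800,-2.5600)
F = F_att + ΣF_rep = (-14.9700,8.6900)
p' = p + 1/4·F = (-0.7425,-2.8275)

Fx=-14.9700 Fy=8.6900 x'=-0.7425 y'=-2.8275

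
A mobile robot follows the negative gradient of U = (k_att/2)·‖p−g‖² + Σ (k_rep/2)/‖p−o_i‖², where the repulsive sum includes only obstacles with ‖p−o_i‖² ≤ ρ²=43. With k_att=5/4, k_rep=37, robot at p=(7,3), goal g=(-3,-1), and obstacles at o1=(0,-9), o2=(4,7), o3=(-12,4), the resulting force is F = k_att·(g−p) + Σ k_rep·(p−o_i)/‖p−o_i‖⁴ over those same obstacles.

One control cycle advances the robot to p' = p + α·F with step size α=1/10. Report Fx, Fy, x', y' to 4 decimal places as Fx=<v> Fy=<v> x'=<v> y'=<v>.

Fx=-12.3224 Fy=-5.2368 x'=5.7678 y'=2.4763

F_att = 5/4·(g−p) = 5/4·(-10,-4) = (-12.5000,-5.0000)
o1: d²=193 > ρ²=43 → inactive
o2: d²=25 ≤ ρ²=43; F_rep = 37·(3,-4)/25² = (0.1776,-0.2368)
o3: d²=362 > ρ²=43 → inactive
F = F_att + ΣF_rep = (-12.3224,-5.2368)
p' = p + 1/10·F = (5.7678,2.4763)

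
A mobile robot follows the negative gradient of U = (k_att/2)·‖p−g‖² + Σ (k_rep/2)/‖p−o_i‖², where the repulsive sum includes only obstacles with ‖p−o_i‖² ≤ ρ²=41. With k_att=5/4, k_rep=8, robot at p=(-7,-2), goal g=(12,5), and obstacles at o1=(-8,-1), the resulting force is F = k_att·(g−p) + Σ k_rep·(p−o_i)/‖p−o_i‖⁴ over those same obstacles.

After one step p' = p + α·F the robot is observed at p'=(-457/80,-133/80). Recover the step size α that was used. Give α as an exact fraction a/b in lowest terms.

α = 1/20

F_att = 5/4·(g−p) = 5/4·(19,7) = (23.7500,8.7500)
o1: d²=2 ≤ ρ²=41; F_rep = 8·(1,-1)/2² = (2.0000,-2.0000)
F = F_att + ΣF_rep = (25.7500,6.7500)
Δp = p'−p = (1.2875,0.3375); α = Δx/Fx = (103/80) / (103/4) = 1/20
check: Δy/Fy = (27/80) / (27/4) = 1/20 ✓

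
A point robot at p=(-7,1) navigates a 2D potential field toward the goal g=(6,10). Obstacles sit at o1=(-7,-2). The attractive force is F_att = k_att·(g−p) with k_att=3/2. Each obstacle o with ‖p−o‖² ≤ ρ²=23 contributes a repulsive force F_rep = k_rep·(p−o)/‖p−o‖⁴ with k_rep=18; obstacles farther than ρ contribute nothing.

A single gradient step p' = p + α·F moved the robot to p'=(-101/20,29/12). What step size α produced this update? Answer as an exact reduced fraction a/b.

α = 1/10

F_att = 3/2·(g−p) = 3/2·(13,9) = (19.5000,13.5000)
o1: d²=9 ≤ ρ²=23; F_rep = 18·(0,3)/9² = (0.0000,0.6667)
F = F_att + ΣF_rep = (19.5000,14.1667)
Δp = p'−p = (1.9500,1.4167); α = Δx/Fx = (39/20) / (39/2) = 1/10
check: Δy/Fy = (17/12) / (85/6) = 1/10 ✓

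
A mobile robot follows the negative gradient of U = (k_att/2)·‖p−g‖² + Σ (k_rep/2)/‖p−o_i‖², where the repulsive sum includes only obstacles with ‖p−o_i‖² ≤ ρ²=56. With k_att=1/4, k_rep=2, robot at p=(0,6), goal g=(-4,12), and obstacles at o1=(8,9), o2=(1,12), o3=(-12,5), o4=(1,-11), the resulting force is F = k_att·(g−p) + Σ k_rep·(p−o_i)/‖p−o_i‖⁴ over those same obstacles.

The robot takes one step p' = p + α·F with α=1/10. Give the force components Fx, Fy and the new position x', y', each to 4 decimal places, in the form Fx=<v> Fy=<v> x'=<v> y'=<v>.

F_att = 1/4·(g−p) = 1/4·(-4,6) = (-1.0000,1.5000)
o1: d²=73 > ρ²=56 → inactive
o2: d²=37 ≤ ρ²=56; F_rep = 2·(-1,-6)/37² = (-0.0015,-0.0088)
o3: d²=145 > ρ²=56 → inactive
o4: d²=290 > ρ²=56 → inactive
F = F_att + ΣF_rep = (-1.0015,1.4912)
p' = p + 1/10·F = (-0.1001,6.1491)

Fx=-1.0015 Fy=1.4912 x'=-0.1001 y'=6.1491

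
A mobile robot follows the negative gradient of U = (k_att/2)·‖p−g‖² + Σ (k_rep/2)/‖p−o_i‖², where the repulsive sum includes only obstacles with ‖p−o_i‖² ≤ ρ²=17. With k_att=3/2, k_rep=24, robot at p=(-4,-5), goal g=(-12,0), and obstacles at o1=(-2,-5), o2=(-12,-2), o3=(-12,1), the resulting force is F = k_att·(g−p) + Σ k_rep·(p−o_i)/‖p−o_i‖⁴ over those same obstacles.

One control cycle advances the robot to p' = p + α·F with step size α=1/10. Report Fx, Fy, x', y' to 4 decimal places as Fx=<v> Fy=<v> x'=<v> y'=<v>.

Fx=-15.0000 Fy=7.5000 x'=-5.5000 y'=-4.2500

F_att = 3/2·(g−p) = 3/2·(-8,5) = (-12.0000,7.5000)
o1: d²=4 ≤ ρ²=17; F_rep = 24·(-2,0)/4² = (-3.0000,0.0000)
o2: d²=73 > ρ²=17 → inactive
o3: d²=100 > ρ²=17 → inactive
F = F_att + ΣF_rep = (-15.0000,7.5000)
p' = p + 1/10·F = (-5.5000,-4.2500)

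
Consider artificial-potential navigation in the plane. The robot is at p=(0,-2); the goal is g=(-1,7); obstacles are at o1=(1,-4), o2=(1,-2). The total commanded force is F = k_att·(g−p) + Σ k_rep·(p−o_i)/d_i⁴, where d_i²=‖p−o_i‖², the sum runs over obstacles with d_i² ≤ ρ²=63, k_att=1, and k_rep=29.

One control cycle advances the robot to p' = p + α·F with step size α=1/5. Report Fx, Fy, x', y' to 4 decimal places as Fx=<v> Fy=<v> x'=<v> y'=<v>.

Fx=-31.1600 Fy=11.3200 x'=-6.2320 y'=0.2640

F_att = 1·(g−p) = 1·(-1,9) = (-1.0000,9.0000)
o1: d²=5 ≤ ρ²=63; F_rep = 29·(-1,2)/5² = (-1.1600,2.3200)
o2: d²=1 ≤ ρ²=63; F_rep = 29·(-1,0)/1² = (-29.0000,0.0000)
F = F_att + ΣF_rep = (-31.1600,11.3200)
p' = p + 1/5·F = (-6.2320,0.2640)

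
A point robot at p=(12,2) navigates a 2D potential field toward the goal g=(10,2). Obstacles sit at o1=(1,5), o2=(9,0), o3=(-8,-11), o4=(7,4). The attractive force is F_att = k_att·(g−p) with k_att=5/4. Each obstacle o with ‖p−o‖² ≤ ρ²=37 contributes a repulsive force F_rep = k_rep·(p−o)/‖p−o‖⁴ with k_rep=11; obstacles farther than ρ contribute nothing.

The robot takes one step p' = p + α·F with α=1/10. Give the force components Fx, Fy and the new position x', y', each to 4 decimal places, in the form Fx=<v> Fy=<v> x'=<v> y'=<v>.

Fx=-2.2393 Fy=0.1040 x'=11.7761 y'=2.0104

F_att = 5/4·(g−p) = 5/4·(-2,0) = (-2.5000,0.0000)
o1: d²=130 > ρ²=37 → inactive
o2: d²=13 ≤ ρ²=37; F_rep = 11·(3,2)/13² = (0.1953,0.1302)
o3: d²=569 > ρ²=37 → inactive
o4: d²=29 ≤ ρ²=37; F_rep = 11·(5,-2)/29² = (0.0654,-0.0262)
F = F_att + ΣF_rep = (-2.2393,0.1040)
p' = p + 1/10·F = (11.7761,2.0104)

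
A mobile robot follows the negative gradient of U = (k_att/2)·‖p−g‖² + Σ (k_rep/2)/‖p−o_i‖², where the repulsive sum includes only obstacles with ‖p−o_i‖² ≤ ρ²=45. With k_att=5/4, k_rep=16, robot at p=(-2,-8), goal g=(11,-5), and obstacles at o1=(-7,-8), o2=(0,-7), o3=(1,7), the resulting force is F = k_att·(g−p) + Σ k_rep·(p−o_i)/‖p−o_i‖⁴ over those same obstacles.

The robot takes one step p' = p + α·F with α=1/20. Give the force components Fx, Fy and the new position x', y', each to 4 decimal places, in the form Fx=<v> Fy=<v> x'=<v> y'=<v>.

F_att = 5/4·(g−p) = 5/4·(13,3) = (16.2500,3.7500)
o1: d²=25 ≤ ρ²=45; F_rep = 16·(5,0)/25² = (0.1280,0.0000)
o2: d²=5 ≤ ρ²=45; F_rep = 16·(-2,-1)/5² = (-1.2800,-0.6400)
o3: d²=234 > ρ²=45 → inactive
F = F_att + ΣF_rep = (15.0980,3.1100)
p' = p + 1/20·F = (-1.2451,-7.8445)

Fx=15.0980 Fy=3.1100 x'=-1.2451 y'=-7.8445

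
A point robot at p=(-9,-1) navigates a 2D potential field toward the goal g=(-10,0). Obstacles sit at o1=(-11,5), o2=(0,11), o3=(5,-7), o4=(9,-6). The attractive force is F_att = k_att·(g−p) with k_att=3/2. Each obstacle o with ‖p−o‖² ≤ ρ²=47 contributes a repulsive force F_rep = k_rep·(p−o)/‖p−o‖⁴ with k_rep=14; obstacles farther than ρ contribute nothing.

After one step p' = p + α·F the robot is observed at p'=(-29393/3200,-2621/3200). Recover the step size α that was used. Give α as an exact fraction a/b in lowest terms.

α = 1/8

F_att = 3/2·(g−p) = 3/2·(-1,1) = (-1.5000,1.5000)
o1: d²=40 ≤ ρ²=47; F_rep = 14·(2,-6)/40² = (0.0175,-0.0525)
o2: d²=225 > ρ²=47 → inactive
o3: d²=232 > ρ²=47 → inactive
o4: d²=349 > ρ²=47 → inactive
F = F_att + ΣF_rep = (-1.4825,1.4475)
Δp = p'−p = (-0.1853,0.1809); α = Δx/Fx = (-593/3200) / (-593/400) = 1/8
check: Δy/Fy = (579/3200) / (579/400) = 1/8 ✓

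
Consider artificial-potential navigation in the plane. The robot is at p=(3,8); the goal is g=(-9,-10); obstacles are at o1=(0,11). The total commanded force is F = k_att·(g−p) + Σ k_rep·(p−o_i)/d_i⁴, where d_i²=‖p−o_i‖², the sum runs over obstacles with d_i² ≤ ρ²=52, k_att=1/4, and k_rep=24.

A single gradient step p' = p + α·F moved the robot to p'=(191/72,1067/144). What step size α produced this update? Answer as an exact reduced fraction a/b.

F_att = 1/4·(g−p) = 1/4·(-12,-18) = (-3.0000,-4.5000)
o1: d²=18 ≤ ρ²=52; F_rep = 24·(3,-3)/18² = (0.2222,-0.2222)
F = F_att + ΣF_rep = (-2.7778,-4.7222)
Δp = p'−p = (-0.3472,-0.5903); α = Δx/Fx = (-25/72) / (-25/9) = 1/8
check: Δy/Fy = (-85/144) / (-85/18) = 1/8 ✓

α = 1/8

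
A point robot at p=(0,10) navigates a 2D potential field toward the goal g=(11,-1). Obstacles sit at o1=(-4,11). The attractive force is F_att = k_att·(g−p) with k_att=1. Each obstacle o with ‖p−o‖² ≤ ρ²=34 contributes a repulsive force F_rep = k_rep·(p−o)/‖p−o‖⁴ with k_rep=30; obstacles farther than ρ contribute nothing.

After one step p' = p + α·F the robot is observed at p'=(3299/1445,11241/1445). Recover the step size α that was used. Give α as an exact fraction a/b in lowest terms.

F_att = 1·(g−p) = 1·(11,-11) = (11.0000,-11.0000)
o1: d²=17 ≤ ρ²=34; F_rep = 30·(4,-1)/17² = (0.4152,-0.1038)
F = F_att + ΣF_rep = (11.4152,-11.1038)
Δp = p'−p = (2.2830,-2.2208); α = Δx/Fx = (3299/1445) / (3299/289) = 1/5
check: Δy/Fy = (-3209/1445) / (-3209/289) = 1/5 ✓

α = 1/5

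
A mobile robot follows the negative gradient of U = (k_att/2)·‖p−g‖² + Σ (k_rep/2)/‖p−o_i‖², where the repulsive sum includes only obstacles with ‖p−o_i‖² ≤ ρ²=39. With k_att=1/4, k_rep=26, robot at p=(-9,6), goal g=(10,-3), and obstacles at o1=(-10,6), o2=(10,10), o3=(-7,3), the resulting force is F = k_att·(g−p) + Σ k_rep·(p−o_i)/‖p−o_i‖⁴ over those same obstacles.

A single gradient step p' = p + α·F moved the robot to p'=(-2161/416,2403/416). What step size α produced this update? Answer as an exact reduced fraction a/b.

α = 1/8

F_att = 1/4·(g−p) = 1/4·(19,-9) = (4.7500,-2.2500)
o1: d²=1 ≤ ρ²=39; F_rep = 26·(1,0)/1² = (26.0000,0.0000)
o2: d²=377 > ρ²=39 → inactive
o3: d²=13 ≤ ρ²=39; F_rep = 26·(-2,3)/13² = (-0.3077,0.4615)
F = F_att + ΣF_rep = (30.4423,-1.7885)
Δp = p'−p = (3.8053,-0.2236); α = Δx/Fx = (1583/416) / (1583/52) = 1/8
check: Δy/Fy = (-93/416) / (-93/52) = 1/8 ✓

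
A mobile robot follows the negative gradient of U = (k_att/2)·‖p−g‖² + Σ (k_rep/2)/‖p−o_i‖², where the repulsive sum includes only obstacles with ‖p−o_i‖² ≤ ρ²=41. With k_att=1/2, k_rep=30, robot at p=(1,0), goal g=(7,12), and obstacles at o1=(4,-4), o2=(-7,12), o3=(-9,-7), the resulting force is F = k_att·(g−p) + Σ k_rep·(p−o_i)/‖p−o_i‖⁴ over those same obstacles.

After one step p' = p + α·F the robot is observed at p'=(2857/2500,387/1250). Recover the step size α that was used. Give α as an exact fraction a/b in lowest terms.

F_att = 1/2·(g−p) = 1/2·(6,12) = (3.0000,6.0000)
o1: d²=25 ≤ ρ²=41; F_rep = 30·(-3,4)/25² = (-0.1440,0.1920)
o2: d²=208 > ρ²=41 → inactive
o3: d²=149 > ρ²=41 → inactive
F = F_att + ΣF_rep = (2.8560,6.1920)
Δp = p'−p = (0.1428,0.3096); α = Δx/Fx = (357/2500) / (357/125) = 1/20
check: Δy/Fy = (387/1250) / (774/125) = 1/20 ✓

α = 1/20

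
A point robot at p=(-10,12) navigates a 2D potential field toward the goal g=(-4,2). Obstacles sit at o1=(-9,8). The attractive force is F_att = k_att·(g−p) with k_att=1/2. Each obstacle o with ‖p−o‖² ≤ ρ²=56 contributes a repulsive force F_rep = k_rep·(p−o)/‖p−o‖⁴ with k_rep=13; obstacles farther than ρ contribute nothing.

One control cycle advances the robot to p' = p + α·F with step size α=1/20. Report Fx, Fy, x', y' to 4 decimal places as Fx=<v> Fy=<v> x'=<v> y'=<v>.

Fx=2.9550 Fy=-4.8201 x'=-9.8522 y'=11.7590

F_att = 1/2·(g−p) = 1/2·(6,-10) = (3.0000,-5.0000)
o1: d²=17 ≤ ρ²=56; F_rep = 13·(-1,4)/17² = (-0.0450,0.1799)
F = F_att + ΣF_rep = (2.9550,-4.8201)
p' = p + 1/20·F = (-9.8522,11.7590)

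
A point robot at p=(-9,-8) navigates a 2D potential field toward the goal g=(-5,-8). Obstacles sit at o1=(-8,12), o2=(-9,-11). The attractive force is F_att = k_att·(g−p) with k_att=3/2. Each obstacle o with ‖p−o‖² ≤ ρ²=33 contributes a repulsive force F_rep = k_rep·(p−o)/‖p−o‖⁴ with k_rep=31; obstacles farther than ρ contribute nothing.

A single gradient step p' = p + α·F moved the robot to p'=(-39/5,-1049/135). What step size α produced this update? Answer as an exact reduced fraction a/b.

F_att = 3/2·(g−p) = 3/2·(4,0) = (6.0000,0.0000)
o1: d²=401 > ρ²=33 → inactive
o2: d²=9 ≤ ρ²=33; F_rep = 31·(0,3)/9² = (0.0000,1.1481)
F = F_att + ΣF_rep = (6.0000,1.1481)
Δp = p'−p = (1.2000,0.2296); α = Δx/Fx = (6/5) / (6) = 1/5
check: Δy/Fy = (31/135) / (31/27) = 1/5 ✓

α = 1/5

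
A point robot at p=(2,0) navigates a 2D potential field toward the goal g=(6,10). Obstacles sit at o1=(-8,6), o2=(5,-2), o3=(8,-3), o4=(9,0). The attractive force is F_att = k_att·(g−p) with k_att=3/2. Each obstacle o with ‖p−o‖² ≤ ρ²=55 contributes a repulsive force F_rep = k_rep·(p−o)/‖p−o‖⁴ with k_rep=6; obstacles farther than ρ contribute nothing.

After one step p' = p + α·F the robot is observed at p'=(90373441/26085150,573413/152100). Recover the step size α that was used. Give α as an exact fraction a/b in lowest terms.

F_att = 3/2·(g−p) = 3/2·(4,10) = (6.0000,15.0000)
o1: d²=136 > ρ²=55 → inactive
o2: d²=13 ≤ ρ²=55; F_rep = 6·(-3,2)/13² = (-0.1065,0.0710)
o3: d²=45 ≤ ρ²=55; F_rep = 6·(-6,3)/45² = (-0.0178,0.0089)
o4: d²=49 ≤ ρ²=55; F_rep = 6·(-7,0)/49² = (-0.0175,0.0000)
F = F_att + ΣF_rep = (5.8582,15.0799)
Δp = p'−p = (1.4646,3.7700); α = Δx/Fx = (38203141/26085150) / (76406282/13042575) = 1/4
check: Δy/Fy = (573413/152100) / (573413/38025) = 1/4 ✓

α = 1/4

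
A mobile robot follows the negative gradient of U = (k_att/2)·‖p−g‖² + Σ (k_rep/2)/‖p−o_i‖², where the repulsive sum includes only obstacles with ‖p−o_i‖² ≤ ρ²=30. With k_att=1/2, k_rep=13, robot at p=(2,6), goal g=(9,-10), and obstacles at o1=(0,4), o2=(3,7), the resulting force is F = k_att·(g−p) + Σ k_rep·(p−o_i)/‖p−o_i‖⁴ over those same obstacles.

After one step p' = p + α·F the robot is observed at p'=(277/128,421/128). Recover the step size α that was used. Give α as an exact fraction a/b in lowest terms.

F_att = 1/2·(g−p) = 1/2·(7,-16) = (3.5000,-8.0000)
o1: d²=8 ≤ ρ²=30; F_rep = 13·(2,2)/8² = (0.4062,0.4062)
o2: d²=2 ≤ ρ²=30; F_rep = 13·(-1,-1)/2² = (-3.2500,-3.2500)
F = F_att + ΣF_rep = (0.6562,-10.8438)
Δp = p'−p = (0.1641,-2.7109); α = Δx/Fx = (21/128) / (21/32) = 1/4
check: Δy/Fy = (-347/128) / (-347/32) = 1/4 ✓

α = 1/4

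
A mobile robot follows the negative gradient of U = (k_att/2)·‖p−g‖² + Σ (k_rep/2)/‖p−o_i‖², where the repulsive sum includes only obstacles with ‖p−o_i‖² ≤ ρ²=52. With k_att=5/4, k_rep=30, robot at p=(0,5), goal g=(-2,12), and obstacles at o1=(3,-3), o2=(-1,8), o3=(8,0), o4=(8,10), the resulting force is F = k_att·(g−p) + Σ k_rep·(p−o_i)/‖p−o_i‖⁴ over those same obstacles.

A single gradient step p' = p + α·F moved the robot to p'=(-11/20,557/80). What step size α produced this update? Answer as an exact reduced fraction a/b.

α = 1/4

F_att = 5/4·(g−p) = 5/4·(-2,7) = (-2.5000,8.7500)
o1: d²=73 > ρ²=52 → inactive
o2: d²=10 ≤ ρ²=52; F_rep = 30·(1,-3)/10² = (0.3000,-0.9000)
o3: d²=89 > ρ²=52 → inactive
o4: d²=89 > ρ²=52 → inactive
F = F_att + ΣF_rep = (-2.2000,7.8500)
Δp = p'−p = (-0.5500,1.9625); α = Δx/Fx = (-11/20) / (-11/5) = 1/4
check: Δy/Fy = (157/80) / (157/20) = 1/4 ✓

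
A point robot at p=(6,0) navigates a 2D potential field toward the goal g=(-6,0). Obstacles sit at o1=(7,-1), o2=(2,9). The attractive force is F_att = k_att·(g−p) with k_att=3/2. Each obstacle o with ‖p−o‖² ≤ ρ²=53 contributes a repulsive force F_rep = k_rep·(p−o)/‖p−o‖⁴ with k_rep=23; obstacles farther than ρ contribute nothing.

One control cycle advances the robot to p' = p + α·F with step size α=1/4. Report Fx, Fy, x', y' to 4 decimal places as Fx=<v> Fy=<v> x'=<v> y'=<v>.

F_att = 3/2·(g−p) = 3/2·(-12,0) = (-18.0000,0.0000)
o1: d²=2 ≤ ρ²=53; F_rep = 23·(-1,1)/2² = (-5.7500,5.7500)
o2: d²=97 > ρ²=53 → inactive
F = F_att + ΣF_rep = (-23.7500,5.7500)
p' = p + 1/4·F = (0.0625,1.4375)

Fx=-23.7500 Fy=5.7500 x'=0.0625 y'=1.4375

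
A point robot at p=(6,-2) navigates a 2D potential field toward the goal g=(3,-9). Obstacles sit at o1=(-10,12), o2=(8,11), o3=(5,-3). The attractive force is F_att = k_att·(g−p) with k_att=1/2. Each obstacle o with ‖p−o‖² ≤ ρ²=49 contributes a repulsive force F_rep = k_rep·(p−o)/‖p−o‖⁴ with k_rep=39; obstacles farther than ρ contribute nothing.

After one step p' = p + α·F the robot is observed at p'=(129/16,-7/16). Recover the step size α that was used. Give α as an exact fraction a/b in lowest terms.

F_att = 1/2·(g−p) = 1/2·(-3,-7) = (-1.5000,-3.5000)
o1: d²=452 > ρ²=49 → inactive
o2: d²=173 > ρ²=49 → inactive
o3: d²=2 ≤ ρ²=49; F_rep = 39·(1,1)/2² = (9.7500,9.7500)
F = F_att + ΣF_rep = (8.2500,6.2500)
Δp = p'−p = (2.0625,1.5625); α = Δx/Fx = (33/16) / (33/4) = 1/4
check: Δy/Fy = (25/16) / (25/4) = 1/4 ✓

α = 1/4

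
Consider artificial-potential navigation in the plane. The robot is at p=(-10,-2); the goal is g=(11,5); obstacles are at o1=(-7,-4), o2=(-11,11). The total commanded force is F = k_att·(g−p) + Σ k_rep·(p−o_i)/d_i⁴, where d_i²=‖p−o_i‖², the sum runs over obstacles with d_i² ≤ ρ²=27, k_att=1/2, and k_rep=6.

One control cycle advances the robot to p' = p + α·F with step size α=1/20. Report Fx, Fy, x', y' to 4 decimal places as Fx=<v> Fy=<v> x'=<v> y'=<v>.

Fx=10.3935 Fy=3.5710 x'=-9.4803 y'=-1.8214

F_att = 1/2·(g−p) = 1/2·(21,7) = (10.5000,3.5000)
o1: d²=13 ≤ ρ²=27; F_rep = 6·(-3,2)/13² = (-0.1065,0.0710)
o2: d²=170 > ρ²=27 → inactive
F = F_att + ΣF_rep = (10.3935,3.5710)
p' = p + 1/20·F = (-9.4803,-1.8214)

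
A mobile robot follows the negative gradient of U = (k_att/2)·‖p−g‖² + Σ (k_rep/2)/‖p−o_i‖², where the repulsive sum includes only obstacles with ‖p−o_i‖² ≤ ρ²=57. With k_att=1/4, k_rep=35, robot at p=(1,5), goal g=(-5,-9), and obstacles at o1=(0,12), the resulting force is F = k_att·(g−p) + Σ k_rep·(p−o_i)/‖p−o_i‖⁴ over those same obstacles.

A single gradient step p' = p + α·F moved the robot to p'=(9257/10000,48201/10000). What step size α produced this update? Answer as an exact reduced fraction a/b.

F_att = 1/4·(g−p) = 1/4·(-6,-14) = (-1.5000,-3.5000)
o1: d²=50 ≤ ρ²=57; F_rep = 35·(1,-7)/50² = (0.0140,-0.0980)
F = F_att + ΣF_rep = (-1.4860,-3.5980)
Δp = p'−p = (-0.0743,-0.1799); α = Δx/Fx = (-743/10000) / (-743/500) = 1/20
check: Δy/Fy = (-1799/10000) / (-1799/500) = 1/20 ✓

α = 1/20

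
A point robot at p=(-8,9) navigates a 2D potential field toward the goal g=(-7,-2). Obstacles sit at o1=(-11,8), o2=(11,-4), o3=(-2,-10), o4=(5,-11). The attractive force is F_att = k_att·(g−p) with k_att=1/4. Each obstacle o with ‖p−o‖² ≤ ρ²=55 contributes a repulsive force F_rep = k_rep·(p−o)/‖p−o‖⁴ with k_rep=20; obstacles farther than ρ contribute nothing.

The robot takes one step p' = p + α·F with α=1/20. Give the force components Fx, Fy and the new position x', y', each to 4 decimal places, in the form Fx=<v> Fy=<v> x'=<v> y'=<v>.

F_att = 1/4·(g−p) = 1/4·(1,-11) = (0.2500,-2.7500)
o1: d²=10 ≤ ρ²=55; F_rep = 20·(3,1)/10² = (0.6000,0.2000)
o2: d²=530 > ρ²=55 → inactive
o3: d²=397 > ρ²=55 → inactive
o4: d²=569 > ρ²=55 → inactive
F = F_att + ΣF_rep = (0.8500,-2.5500)
p' = p + 1/20·F = (-7.9575,8.8725)

Fx=0.8500 Fy=-2.5500 x'=-7.9575 y'=8.8725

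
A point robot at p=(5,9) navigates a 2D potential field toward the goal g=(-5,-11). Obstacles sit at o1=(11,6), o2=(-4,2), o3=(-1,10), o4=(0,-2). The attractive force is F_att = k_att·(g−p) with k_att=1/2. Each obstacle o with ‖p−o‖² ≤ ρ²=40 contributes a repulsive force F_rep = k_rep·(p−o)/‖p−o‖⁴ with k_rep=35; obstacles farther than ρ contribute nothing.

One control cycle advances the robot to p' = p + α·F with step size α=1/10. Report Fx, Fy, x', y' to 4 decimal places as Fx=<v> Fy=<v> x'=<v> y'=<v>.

F_att = 1/2·(g−p) = 1/2·(-10,-20) = (-5.0000,-10.0000)
o1: d²=45 > ρ²=40 → inactive
o2: d²=130 > ρ²=40 → inactive
o3: d²=37 ≤ ρ²=40; F_rep = 35·(6,-1)/37² = (0.1534,-0.0256)
o4: d²=146 > ρ²=40 → inactive
F = F_att + ΣF_rep = (-4.8466,-10.0256)
p' = p + 1/10·F = (4.5153,7.9974)

Fx=-4.8466 Fy=-10.0256 x'=4.5153 y'=7.9974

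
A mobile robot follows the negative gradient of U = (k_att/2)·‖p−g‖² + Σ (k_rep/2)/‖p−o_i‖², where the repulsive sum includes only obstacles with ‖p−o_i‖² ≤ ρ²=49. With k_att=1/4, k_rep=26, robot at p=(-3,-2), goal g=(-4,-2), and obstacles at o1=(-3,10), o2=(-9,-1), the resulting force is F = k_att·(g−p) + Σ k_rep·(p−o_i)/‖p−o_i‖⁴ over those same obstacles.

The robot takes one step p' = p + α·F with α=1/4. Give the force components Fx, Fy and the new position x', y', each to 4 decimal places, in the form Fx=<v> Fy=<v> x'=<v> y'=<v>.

F_att = 1/4·(g−p) = 1/4·(-1,0) = (-0.2500,0.0000)
o1: d²=144 > ρ²=49 → inactive
o2: d²=37 ≤ ρ²=49; F_rep = 26·(6,-1)/37² = (0.1140,-0.0190)
F = F_att + ΣF_rep = (-0.1360,-0.0190)
p' = p + 1/4·F = (-3.0340,-2.0047)

Fx=-0.1360 Fy=-0.0190 x'=-3.0340 y'=-2.0047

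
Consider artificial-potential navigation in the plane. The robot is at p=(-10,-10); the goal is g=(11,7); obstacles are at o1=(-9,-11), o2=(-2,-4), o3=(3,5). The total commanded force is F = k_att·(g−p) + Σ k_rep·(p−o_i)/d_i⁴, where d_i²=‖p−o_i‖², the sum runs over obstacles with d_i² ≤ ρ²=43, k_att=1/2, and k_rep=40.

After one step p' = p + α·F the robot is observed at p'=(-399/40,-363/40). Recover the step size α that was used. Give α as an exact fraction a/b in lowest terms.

α = 1/20

F_att = 1/2·(g−p) = 1/2·(21,17) = (10.5000,8.5000)
o1: d²=2 ≤ ρ²=43; F_rep = 40·(-1,1)/2² = (-10.0000,10.0000)
o2: d²=100 > ρ²=43 → inactive
o3: d²=394 > ρ²=43 → inactive
F = F_att + ΣF_rep = (0.5000,18.5000)
Δp = p'−p = (0.0250,0.9250); α = Δx/Fx = (1/40) / (1/2) = 1/20
check: Δy/Fy = (37/40) / (37/2) = 1/20 ✓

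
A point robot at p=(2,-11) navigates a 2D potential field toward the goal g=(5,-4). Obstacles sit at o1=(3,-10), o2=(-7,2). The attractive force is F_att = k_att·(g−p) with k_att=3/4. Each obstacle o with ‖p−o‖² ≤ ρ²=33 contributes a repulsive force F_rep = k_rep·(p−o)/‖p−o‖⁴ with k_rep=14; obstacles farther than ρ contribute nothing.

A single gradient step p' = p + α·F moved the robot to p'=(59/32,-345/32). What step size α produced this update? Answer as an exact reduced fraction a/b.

α = 1/8

F_att = 3/4·(g−p) = 3/4·(3,7) = (2.2500,5.2500)
o1: d²=2 ≤ ρ²=33; F_rep = 14·(-1,-1)/2² = (-3.5000,-3.5000)
o2: d²=250 > ρ²=33 → inactive
F = F_att + ΣF_rep = (-1.2500,1.7500)
Δp = p'−p = (-0.1562,0.2188); α = Δx/Fx = (-5/32) / (-5/4) = 1/8
check: Δy/Fy = (7/32) / (7/4) = 1/8 ✓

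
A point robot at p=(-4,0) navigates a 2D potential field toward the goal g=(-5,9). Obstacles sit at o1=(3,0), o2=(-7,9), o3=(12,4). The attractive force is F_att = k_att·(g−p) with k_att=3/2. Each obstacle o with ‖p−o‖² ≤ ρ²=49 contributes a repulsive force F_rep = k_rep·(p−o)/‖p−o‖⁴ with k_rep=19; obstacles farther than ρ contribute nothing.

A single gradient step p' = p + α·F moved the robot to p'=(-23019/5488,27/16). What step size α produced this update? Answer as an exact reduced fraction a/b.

α = 1/8

F_att = 3/2·(g−p) = 3/2·(-1,9) = (-1.5000,13.5000)
o1: d²=49 ≤ ρ²=49; F_rep = 19·(-7,0)/49² = (-0.0554,0.0000)
o2: d²=90 > ρ²=49 → inactive
o3: d²=272 > ρ²=49 → inactive
F = F_att + ΣF_rep = (-1.5554,13.5000)
Δp = p'−p = (-0.1944,1.6875); α = Δx/Fx = (-1067/5488) / (-1067/686) = 1/8
check: Δy/Fy = (27/16) / (27/2) = 1/8 ✓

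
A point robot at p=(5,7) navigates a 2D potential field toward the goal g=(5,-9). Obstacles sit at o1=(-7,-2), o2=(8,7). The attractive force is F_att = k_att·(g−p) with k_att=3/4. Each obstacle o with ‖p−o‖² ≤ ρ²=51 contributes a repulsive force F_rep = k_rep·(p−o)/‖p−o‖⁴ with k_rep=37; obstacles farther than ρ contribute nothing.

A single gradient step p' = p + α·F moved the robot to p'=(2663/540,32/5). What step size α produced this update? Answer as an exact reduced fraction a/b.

F_att = 3/4·(g−p) = 3/4·(0,-16) = (0.0000,-12.0000)
o1: d²=225 > ρ²=51 → inactive
o2: d²=9 ≤ ρ²=51; F_rep = 37·(-3,0)/9² = (-1.3704,0.0000)
F = F_att + ΣF_rep = (-1.3704,-12.0000)
Δp = p'−p = (-0.0685,-0.6000); α = Δx/Fx = (-37/540) / (-37/27) = 1/20
check: Δy/Fy = (-3/5) / (-12) = 1/20 ✓

α = 1/20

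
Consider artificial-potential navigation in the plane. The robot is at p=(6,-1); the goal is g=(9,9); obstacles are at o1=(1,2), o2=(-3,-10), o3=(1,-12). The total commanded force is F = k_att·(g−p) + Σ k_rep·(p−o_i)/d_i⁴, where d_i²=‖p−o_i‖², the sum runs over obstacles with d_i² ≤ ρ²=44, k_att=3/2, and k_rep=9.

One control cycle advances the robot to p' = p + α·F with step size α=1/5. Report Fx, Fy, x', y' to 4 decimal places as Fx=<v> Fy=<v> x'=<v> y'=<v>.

F_att = 3/2·(g−p) = 3/2·(3,10) = (4.5000,15.0000)
o1: d²=34 ≤ ρ²=44; F_rep = 9·(5,-3)/34² = (0.0389,-0.0234)
o2: d²=162 > ρ²=44 → inactive
o3: d²=146 > ρ²=44 → inactive
F = F_att + ΣF_rep = (4.5389,14.9766)
p' = p + 1/5·F = (6.9078,1.9953)

Fx=4.5389 Fy=14.9766 x'=6.9078 y'=1.9953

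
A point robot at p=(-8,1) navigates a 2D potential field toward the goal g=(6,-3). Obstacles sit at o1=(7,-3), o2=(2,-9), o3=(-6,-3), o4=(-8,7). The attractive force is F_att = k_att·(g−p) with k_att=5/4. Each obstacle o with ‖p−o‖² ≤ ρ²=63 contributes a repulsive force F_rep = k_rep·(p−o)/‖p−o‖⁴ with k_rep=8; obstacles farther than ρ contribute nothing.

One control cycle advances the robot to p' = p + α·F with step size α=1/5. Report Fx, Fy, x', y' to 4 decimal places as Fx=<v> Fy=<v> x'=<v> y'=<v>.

Fx=17.4600 Fy=-4.9570 x'=-4.5080 y'=0.0086

F_att = 5/4·(g−p) = 5/4·(14,-4) = (17.5000,-5.0000)
o1: d²=241 > ρ²=63 → inactive
o2: d²=200 > ρ²=63 → inactive
o3: d²=20 ≤ ρ²=63; F_rep = 8·(-2,4)/20² = (-0.0400,0.0800)
o4: d²=36 ≤ ρ²=63; F_rep = 8·(0,-6)/36² = (0.0000,-0.0370)
F = F_att + ΣF_rep = (17.4600,-4.9570)
p' = p + 1/5·F = (-4.5080,0.0086)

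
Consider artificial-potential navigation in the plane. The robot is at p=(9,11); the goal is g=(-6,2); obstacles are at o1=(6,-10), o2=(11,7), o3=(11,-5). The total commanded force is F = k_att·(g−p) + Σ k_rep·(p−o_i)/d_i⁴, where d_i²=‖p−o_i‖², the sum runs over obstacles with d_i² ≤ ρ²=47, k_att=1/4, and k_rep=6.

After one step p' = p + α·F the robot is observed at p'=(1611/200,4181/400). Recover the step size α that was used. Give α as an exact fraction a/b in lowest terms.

α = 1/4

F_att = 1/4·(g−p) = 1/4·(-15,-9) = (-3.7500,-2.2500)
o1: d²=450 > ρ²=47 → inactive
o2: d²=20 ≤ ρ²=47; F_rep = 6·(-2,4)/20² = (-0.0300,0.0600)
o3: d²=260 > ρ²=47 → inactive
F = F_att + ΣF_rep = (-3.7800,-2.1900)
Δp = p'−p = (-0.9450,-0.5475); α = Δx/Fx = (-189/200) / (-189/50) = 1/4
check: Δy/Fy = (-219/400) / (-219/100) = 1/4 ✓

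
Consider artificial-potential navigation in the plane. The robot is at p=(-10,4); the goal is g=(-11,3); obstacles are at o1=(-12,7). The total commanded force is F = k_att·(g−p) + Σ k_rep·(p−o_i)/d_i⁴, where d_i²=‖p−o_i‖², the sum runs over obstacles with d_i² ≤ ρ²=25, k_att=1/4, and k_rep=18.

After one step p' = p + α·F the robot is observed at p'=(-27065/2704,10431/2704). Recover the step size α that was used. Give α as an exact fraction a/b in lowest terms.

F_att = 1/4·(g−p) = 1/4·(-1,-1) = (-0.2500,-0.2500)
o1: d²=13 ≤ ρ²=25; F_rep = 18·(2,-3)/13² = (0.2130,-0.3195)
F = F_att + ΣF_rep = (-0.0370,-0.5695)
Δp = p'−p = (-0.0092,-0.1424); α = Δx/Fx = (-25/2704) / (-25/676) = 1/4
check: Δy/Fy = (-385/2704) / (-385/676) = 1/4 ✓

α = 1/4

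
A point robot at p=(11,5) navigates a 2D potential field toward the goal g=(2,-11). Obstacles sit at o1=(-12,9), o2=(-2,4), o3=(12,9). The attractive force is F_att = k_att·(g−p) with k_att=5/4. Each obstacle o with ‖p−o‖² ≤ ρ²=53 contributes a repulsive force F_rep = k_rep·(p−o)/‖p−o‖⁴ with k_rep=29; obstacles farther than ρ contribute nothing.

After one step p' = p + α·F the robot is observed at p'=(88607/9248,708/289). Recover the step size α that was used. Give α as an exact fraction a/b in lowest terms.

F_att = 5/4·(g−p) = 5/4·(-9,-16) = (-11.2500,-20.0000)
o1: d²=545 > ρ²=53 → inactive
o2: d²=170 > ρ²=53 → inactive
o3: d²=17 ≤ ρ²=53; F_rep = 29·(-1,-4)/17² = (-0.1003,-0.4014)
F = F_att + ΣF_rep = (-11.3503,-20.4014)
Δp = p'−p = (-1.4188,-2.5502); α = Δx/Fx = (-13121/9248) / (-13121/1156) = 1/8
check: Δy/Fy = (-737/289) / (-5896/289) = 1/8 ✓

α = 1/8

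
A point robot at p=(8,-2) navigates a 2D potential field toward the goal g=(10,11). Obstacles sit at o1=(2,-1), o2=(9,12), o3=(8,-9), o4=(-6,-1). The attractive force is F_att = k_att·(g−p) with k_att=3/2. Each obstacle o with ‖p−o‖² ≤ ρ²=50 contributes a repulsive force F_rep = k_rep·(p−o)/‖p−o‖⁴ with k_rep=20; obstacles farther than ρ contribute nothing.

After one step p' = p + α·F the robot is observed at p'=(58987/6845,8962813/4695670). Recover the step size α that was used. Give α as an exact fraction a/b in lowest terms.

F_att = 3/2·(g−p) = 3/2·(2,13) = (3.0000,19.5000)
o1: d²=37 ≤ ρ²=50; F_rep = 20·(6,-1)/37² = (0.0877,-0.0146)
o2: d²=197 > ρ²=50 → inactive
o3: d²=49 ≤ ρ²=50; F_rep = 20·(0,7)/49² = (0.0000,0.0583)
o4: d²=197 > ρ²=50 → inactive
F = F_att + ΣF_rep = (3.0877,19.5437)
Δp = p'−p = (0.6175,3.9087); α = Δx/Fx = (4227/6845) / (4227/1369) = 1/5
check: Δy/Fy = (18354153/4695670) / (18354153/939134) = 1/5 ✓

α = 1/5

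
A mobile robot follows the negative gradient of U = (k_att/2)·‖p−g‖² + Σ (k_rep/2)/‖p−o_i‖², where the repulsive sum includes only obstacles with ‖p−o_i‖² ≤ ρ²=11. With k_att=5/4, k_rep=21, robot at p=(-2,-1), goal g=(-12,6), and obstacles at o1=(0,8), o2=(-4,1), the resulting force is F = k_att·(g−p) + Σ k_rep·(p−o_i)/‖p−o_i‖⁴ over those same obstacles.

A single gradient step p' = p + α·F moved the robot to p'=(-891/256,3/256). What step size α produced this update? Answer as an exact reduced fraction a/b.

F_att = 5/4·(g−p) = 5/4·(-10,7) = (-12.5000,8.7500)
o1: d²=85 > ρ²=11 → inactive
o2: d²=8 ≤ ρ²=11; F_rep = 21·(2,-2)/8² = (0.6562,-0.6562)
F = F_att + ΣF_rep = (-11.8438,8.0938)
Δp = p'−p = (-1.4805,1.0117); α = Δx/Fx = (-379/256) / (-379/32) = 1/8
check: Δy/Fy = (259/256) / (259/32) = 1/8 ✓

α = 1/8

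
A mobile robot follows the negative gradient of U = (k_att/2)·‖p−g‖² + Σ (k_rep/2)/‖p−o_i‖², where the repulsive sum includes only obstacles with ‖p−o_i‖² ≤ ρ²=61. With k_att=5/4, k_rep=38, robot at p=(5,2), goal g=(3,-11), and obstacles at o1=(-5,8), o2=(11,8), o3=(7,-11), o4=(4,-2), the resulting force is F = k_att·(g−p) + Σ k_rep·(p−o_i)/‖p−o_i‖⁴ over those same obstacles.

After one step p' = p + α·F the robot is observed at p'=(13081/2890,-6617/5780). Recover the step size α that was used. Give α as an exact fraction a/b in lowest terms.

F_att = 5/4·(g−p) = 5/4·(-2,-13) = (-2.5000,-16.2500)
o1: d²=136 > ρ²=61 → inactive
o2: d²=72 > ρ²=61 → inactive
o3: d²=173 > ρ²=61 → inactive
o4: d²=17 ≤ ρ²=61; F_rep = 38·(1,4)/17² = (0.1315,0.5260)
F = F_att + ΣF_rep = (-2.3685,-15.7240)
Δp = p'−p = (-0.4737,-3.1448); α = Δx/Fx = (-1369/2890) / (-1369/578) = 1/5
check: Δy/Fy = (-18177/5780) / (-18177/1156) = 1/5 ✓

α = 1/5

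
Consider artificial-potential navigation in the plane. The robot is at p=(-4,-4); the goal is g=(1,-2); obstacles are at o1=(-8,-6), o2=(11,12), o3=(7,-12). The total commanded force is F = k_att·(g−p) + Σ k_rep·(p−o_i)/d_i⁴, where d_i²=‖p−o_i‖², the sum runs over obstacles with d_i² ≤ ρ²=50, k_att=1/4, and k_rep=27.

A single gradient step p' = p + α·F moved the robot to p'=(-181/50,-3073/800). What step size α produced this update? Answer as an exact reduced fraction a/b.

α = 1/4

F_att = 1/4·(g−p) = 1/4·(5,2) = (1.2500,0.5000)
o1: d²=20 ≤ ρ²=50; F_rep = 27·(4,2)/20² = (0.2700,0.1350)
o2: d²=481 > ρ²=50 → inactive
o3: d²=185 > ρ²=50 → inactive
F = F_att + ΣF_rep = (1.5200,0.6350)
Δp = p'−p = (0.3800,0.1588); α = Δx/Fx = (19/50) / (38/25) = 1/4
check: Δy/Fy = (127/800) / (127/200) = 1/4 ✓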